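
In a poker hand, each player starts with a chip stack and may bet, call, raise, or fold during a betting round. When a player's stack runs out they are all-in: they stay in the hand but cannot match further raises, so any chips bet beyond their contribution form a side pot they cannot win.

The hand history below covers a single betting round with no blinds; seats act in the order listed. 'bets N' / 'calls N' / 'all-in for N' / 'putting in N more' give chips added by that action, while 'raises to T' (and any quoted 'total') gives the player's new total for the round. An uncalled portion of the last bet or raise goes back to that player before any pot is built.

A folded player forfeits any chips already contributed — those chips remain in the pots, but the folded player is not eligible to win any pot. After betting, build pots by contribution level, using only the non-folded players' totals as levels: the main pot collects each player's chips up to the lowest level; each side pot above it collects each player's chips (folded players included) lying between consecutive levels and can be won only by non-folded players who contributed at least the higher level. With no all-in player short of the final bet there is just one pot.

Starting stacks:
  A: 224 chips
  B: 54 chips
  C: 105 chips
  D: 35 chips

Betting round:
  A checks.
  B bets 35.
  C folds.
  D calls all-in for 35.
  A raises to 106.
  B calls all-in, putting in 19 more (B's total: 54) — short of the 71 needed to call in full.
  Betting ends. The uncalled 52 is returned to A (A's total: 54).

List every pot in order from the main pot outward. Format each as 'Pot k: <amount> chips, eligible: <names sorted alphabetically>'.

Pot 1: 105 chips, eligible: A, B, D
Pot 2: 38 chips, eligible: A, B

Derivation:
Contributions (after 52 returned to A): A=54, B=54, D=35
Folded: C
Pot levels (distinct totals of non-folded players): 35, 54
Layer 1-35: 35 each from A, B, D = 35*3 = 105 chips; eligible A, B, D
Layer 36-54: 19 each from A, B = 19*2 = 38 chips; eligible A, B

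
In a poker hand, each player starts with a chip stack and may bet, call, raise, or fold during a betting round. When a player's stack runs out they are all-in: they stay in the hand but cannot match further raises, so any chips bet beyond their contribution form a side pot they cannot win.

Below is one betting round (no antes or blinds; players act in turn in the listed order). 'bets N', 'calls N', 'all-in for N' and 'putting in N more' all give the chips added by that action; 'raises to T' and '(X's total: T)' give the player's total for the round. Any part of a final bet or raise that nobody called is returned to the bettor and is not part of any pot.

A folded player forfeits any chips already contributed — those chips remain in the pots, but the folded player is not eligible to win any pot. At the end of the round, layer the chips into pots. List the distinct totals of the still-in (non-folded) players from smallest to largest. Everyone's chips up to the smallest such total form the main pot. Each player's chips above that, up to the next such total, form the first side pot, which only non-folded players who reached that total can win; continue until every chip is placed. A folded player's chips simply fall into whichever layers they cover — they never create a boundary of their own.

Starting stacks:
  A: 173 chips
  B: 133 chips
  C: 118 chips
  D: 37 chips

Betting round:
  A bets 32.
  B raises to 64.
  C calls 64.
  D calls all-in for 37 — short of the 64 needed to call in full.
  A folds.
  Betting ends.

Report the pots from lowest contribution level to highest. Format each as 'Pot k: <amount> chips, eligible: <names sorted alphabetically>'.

Pot 1: 143 chips, eligible: B, C, D
Pot 2: 54 chips, eligible: B, C

Derivation:
Contributions: A=32, B=64, C=64, D=37
Folded: A
Pot levels (distinct totals of non-folded players): 37, 64
Layer 1-37: A 32 + B 37 + C 37 + D 37 = 143 chips; eligible B, C, D
Layer 38-64: 27 each from B, C = 27*2 = 54 chips; eligible B, C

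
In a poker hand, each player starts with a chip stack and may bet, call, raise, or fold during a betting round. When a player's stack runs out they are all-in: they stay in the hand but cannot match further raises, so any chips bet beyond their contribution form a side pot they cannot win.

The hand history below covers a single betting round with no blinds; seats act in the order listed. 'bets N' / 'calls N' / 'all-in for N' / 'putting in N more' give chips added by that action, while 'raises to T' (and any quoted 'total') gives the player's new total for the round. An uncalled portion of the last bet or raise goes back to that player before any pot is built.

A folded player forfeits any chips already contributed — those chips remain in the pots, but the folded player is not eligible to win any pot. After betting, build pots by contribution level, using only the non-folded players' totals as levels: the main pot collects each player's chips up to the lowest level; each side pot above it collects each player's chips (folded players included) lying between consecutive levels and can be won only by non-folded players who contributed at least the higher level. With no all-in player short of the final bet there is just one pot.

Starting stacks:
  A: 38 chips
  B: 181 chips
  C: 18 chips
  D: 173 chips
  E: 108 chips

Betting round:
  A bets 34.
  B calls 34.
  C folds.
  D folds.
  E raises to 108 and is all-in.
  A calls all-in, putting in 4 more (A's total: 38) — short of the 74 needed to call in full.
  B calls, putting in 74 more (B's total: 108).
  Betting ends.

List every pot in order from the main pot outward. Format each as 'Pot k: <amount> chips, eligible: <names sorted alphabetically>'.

Contributions: A=38, B=108, E=108
Folded: C, D
Pot levels (distinct totals of non-folded players): 38, 108
Layer 1-38: 38 each from A, B, E = 38*3 = 114 chips; eligible A, B, E
Layer 39-108: 70 each from B, E = 70*2 = 140 chips; eligible B, E

Pot 1: 114 chips, eligible: A, B, E
Pot 2: 140 chips, eligible: B, E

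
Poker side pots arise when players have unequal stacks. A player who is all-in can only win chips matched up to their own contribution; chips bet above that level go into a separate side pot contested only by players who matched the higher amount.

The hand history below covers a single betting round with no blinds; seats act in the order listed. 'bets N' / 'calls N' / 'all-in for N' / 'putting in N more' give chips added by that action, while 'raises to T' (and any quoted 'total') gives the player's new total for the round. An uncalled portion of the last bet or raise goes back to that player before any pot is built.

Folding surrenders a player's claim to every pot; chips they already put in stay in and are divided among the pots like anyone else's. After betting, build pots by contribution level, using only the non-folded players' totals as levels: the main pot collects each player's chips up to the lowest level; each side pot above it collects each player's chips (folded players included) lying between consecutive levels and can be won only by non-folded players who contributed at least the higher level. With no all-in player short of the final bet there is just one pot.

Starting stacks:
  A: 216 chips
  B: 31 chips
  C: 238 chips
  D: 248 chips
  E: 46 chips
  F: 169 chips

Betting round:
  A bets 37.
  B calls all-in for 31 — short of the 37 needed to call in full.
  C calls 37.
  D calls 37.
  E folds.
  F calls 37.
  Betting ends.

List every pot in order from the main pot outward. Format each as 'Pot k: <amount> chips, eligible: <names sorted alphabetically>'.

Pot 1: 155 chips, eligible: A, B, C, D, F
Pot 2: 24 chips, eligible: A, C, D, F

Derivation:
Contributions: A=37, B=31, C=37, D=37, F=37
Folded: E
Pot levels (distinct totals of non-folded players): 31, 37
Layer 1-31: 31 each from A, B, C, D, F = 31*5 = 155 chips; eligible A, B, C, D, F
Layer 32-37: 6 each from A, C, D, F = 6*4 = 24 chips; eligible A, C, D, F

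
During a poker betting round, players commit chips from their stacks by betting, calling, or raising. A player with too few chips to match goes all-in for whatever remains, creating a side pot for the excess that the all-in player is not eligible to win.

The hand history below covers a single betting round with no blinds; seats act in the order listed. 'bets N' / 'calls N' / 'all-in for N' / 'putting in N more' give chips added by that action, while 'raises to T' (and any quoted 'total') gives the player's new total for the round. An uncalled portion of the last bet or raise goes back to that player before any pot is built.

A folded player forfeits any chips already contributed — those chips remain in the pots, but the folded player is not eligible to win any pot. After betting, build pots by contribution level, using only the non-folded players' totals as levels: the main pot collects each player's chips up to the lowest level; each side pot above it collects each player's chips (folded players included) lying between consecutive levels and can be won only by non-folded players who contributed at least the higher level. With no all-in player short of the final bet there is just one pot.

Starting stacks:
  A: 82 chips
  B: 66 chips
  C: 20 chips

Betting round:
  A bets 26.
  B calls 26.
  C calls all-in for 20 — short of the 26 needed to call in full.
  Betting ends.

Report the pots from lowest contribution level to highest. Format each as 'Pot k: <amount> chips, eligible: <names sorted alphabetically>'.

Contributions: A=26, B=26, C=20
Pot levels (distinct totals of non-folded players): 20, 26
Layer 1-20: 20 each from A, B, C = 20*3 = 60 chips; eligible A, B, C
Layer 21-26: 6 each from A, B = 6*2 = 12 chips; eligible A, B

Pot 1: 60 chips, eligible: A, B, C
Pot 2: 12 chips, eligible: A, B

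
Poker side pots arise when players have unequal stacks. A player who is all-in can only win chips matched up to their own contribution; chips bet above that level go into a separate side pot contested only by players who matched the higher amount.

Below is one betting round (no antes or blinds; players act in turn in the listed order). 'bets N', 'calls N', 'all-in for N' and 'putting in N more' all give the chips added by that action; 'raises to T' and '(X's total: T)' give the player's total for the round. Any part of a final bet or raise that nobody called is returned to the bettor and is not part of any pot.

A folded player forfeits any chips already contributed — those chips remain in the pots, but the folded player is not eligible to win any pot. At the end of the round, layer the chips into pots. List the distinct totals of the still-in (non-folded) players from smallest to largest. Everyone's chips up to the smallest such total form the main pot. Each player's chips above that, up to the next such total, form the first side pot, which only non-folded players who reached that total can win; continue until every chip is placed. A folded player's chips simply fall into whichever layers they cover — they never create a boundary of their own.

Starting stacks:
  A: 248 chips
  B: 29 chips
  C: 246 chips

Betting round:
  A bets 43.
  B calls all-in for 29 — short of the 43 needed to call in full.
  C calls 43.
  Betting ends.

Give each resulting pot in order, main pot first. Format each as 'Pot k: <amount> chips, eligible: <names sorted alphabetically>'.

Contributions: A=43, B=29, C=43
Pot levels (distinct totals of non-folded players): 29, 43
Layer 1-29: 29 each from A, B, C = 29*3 = 87 chips; eligible A, B, C
Layer 30-43: 14 each from A, C = 14*2 = 28 chips; eligible A, C

Pot 1: 87 chips, eligible: A, B, C
Pot 2: 28 chips, eligible: A, C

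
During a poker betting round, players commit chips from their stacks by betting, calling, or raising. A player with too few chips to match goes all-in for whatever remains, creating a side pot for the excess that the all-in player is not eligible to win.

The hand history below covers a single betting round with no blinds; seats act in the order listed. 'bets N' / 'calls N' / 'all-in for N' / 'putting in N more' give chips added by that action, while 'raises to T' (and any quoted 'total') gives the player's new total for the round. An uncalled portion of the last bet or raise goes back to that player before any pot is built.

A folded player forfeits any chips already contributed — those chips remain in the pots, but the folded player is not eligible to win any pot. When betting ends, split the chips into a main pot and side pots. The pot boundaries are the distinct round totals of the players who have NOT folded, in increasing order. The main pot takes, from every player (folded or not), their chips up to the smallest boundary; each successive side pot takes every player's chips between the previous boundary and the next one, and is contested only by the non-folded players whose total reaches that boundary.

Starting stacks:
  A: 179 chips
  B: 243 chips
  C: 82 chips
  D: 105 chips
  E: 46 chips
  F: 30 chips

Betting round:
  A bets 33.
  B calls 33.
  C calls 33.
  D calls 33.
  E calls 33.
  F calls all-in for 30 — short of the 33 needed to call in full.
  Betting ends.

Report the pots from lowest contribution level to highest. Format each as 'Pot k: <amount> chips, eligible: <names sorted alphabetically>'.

Contributions: A=33, B=33, C=33, D=33, E=33, F=30
Pot levels (distinct totals of non-folded players): 30, 33
Layer 1-30: 30 each from A, B, C, D, E, F = 30*6 = 180 chips; eligible A, B, C, D, E, F
Layer 31-33: 3 each from A, B, C, D, E = 3*5 = 15 chips; eligible A, B, C, D, E

Pot 1: 180 chips, eligible: A, B, C, D, E, F
Pot 2: 15 chips, eligible: A, B, C, D, E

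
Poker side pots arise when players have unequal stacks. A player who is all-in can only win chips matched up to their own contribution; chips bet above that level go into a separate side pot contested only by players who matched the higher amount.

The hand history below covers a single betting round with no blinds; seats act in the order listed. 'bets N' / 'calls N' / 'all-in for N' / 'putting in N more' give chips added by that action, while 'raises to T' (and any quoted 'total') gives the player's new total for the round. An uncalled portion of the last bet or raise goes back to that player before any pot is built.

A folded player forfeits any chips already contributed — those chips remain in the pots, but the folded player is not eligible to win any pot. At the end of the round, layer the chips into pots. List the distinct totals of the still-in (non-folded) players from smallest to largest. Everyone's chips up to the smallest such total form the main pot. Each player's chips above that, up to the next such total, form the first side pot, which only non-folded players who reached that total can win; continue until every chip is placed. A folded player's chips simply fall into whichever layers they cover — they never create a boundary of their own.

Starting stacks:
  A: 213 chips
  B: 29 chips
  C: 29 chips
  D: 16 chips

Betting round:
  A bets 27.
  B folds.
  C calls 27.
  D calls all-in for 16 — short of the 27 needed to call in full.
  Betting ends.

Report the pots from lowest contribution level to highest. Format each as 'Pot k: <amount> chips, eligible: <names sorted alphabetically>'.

Contributions: A=27, C=27, D=16
Folded: B
Pot levels (distinct totals of non-folded players): 16, 27
Layer 1-16: 16 each from A, C, D = 16*3 = 48 chips; eligible A, C, D
Layer 17-27: 11 each from A, C = 11*2 = 22 chips; eligible A, C

Pot 1: 48 chips, eligible: A, C, D
Pot 2: 22 chips, eligible: A, C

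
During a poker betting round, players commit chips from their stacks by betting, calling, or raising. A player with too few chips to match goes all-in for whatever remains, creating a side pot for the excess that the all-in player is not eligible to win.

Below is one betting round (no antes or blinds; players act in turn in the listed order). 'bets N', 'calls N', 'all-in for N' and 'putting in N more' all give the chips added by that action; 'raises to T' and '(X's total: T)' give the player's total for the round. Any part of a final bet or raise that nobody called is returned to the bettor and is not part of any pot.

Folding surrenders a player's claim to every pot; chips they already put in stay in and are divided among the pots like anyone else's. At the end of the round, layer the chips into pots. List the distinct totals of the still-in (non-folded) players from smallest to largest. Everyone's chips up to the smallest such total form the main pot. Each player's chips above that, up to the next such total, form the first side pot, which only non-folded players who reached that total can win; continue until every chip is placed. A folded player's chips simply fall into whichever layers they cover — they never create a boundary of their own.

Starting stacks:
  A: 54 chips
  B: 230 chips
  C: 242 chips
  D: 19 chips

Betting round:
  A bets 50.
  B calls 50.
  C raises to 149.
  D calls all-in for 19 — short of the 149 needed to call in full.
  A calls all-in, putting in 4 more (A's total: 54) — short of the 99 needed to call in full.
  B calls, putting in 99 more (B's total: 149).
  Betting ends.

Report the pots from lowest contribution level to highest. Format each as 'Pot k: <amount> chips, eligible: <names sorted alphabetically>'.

Pot 1: 76 chips, eligible: A, B, C, D
Pot 2: 105 chips, eligible: A, B, C
Pot 3: 190 chips, eligible: B, C

Derivation:
Contributions: A=54, B=149, C=149, D=19
Pot levels (distinct totals of non-folded players): 19, 54, 149
Layer 1-19: 19 each from A, B, C, D = 19*4 = 76 chips; eligible A, B, C, D
Layer 20-54: 35 each from A, B, C = 35*3 = 105 chips; eligible A, B, C
Layer 55-149: 95 each from B, C = 95*2 = 190 chips; eligible B, C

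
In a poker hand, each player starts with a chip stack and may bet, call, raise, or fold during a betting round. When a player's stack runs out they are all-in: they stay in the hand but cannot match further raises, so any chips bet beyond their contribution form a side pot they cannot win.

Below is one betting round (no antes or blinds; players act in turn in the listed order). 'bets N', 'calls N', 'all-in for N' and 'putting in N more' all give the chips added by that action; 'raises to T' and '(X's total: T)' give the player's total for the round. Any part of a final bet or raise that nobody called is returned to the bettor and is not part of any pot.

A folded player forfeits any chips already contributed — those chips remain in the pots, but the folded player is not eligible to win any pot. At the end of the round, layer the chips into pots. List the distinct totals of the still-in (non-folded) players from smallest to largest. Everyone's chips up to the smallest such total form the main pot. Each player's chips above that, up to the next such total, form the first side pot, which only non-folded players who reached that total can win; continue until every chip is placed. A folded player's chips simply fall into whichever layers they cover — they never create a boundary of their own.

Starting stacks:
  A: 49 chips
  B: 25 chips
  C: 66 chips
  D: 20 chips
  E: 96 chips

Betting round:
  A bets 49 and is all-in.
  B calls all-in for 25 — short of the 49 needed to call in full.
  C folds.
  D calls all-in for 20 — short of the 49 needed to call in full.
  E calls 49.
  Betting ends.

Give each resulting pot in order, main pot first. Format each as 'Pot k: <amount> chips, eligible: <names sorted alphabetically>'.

Contributions: A=49, B=25, D=20, E=49
Folded: C
Pot levels (distinct totals of non-folded players): 20, 25, 49
Layer 1-20: 20 each from A, B, D, E = 20*4 = 80 chips; eligible A, B, D, E
Layer 21-25: 5 each from A, B, E = 5*3 = 15 chips; eligible A, B, E
Layer 26-49: 24 each from A, E = 24*2 = 48 chips; eligible A, E

Pot 1: 80 chips, eligible: A, B, D, E
Pot 2: 15 chips, eligible: A, B, E
Pot 3: 48 chips, eligible: A, E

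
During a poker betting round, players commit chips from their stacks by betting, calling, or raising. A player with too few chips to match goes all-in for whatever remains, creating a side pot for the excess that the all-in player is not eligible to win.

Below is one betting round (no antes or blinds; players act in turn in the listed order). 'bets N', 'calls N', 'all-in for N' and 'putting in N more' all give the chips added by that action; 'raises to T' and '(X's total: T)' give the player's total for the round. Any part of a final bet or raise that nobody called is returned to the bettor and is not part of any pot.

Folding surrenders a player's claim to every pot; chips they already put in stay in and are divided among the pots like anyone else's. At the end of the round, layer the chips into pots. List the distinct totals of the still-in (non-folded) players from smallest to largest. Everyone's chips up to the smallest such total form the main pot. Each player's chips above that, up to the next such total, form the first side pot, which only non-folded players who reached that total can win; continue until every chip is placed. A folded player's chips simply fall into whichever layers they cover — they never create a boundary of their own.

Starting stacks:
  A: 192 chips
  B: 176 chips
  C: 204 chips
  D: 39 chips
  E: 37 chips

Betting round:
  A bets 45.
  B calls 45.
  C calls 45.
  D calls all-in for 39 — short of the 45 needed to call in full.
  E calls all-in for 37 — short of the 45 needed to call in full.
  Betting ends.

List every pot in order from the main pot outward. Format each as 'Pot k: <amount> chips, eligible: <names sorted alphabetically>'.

Pot 1: 185 chips, eligible: A, B, C, D, E
Pot 2: 8 chips, eligible: A, B, C, D
Pot 3: 18 chips, eligible: A, B, C

Derivation:
Contributions: A=45, B=45, C=45, D=39, E=37
Pot levels (distinct totals of non-folded players): 37, 39, 45
Layer 1-37: 37 each from A, B, C, D, E = 37*5 = 185 chips; eligible A, B, C, D, E
Layer 38-39: 2 each from A, B, C, D = 2*4 = 8 chips; eligible A, B, C, D
Layer 40-45: 6 each from A, B, C = 6*3 = 18 chips; eligible A, B, C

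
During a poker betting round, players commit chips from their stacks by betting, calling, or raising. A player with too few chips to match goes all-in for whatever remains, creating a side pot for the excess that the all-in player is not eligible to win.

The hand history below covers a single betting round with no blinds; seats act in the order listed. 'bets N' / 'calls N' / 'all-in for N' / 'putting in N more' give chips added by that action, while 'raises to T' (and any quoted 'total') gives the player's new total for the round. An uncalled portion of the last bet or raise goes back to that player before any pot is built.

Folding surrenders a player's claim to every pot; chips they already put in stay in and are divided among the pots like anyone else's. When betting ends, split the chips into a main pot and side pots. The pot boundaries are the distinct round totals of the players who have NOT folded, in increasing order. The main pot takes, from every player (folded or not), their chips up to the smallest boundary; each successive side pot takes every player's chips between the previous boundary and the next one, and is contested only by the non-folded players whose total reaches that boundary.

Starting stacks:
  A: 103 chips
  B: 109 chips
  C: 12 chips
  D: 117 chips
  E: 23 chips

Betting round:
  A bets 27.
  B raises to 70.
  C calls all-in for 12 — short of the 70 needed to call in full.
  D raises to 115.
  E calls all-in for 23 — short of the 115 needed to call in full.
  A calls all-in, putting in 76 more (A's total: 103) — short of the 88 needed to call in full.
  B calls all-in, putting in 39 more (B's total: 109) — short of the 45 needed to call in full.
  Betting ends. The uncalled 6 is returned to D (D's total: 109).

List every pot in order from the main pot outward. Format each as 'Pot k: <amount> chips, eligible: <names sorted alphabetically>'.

Contributions (after 6 returned to D): A=103, B=109, C=12, D=109, E=23
Pot levels (distinct totals of non-folded players): 12, 23, 103, 109
Layer 1-12: 12 each from A, B, C, D, E = 12*5 = 60 chips; eligible A, B, C, D, E
Layer 13-23: 11 each from A, B, D, E = 11*4 = 44 chips; eligible A, B, D, E
Layer 24-103: 80 each from A, B, D = 80*3 = 240 chips; eligible A, B, D
Layer 104-109: 6 each from B, D = 6*2 = 12 chips; eligible B, D

Pot 1: 60 chips, eligible: A, B, C, D, E
Pot 2: 44 chips, eligible: A, B, D, E
Pot 3: 240 chips, eligible: A, B, D
Pot 4: 12 chips, eligible: B, D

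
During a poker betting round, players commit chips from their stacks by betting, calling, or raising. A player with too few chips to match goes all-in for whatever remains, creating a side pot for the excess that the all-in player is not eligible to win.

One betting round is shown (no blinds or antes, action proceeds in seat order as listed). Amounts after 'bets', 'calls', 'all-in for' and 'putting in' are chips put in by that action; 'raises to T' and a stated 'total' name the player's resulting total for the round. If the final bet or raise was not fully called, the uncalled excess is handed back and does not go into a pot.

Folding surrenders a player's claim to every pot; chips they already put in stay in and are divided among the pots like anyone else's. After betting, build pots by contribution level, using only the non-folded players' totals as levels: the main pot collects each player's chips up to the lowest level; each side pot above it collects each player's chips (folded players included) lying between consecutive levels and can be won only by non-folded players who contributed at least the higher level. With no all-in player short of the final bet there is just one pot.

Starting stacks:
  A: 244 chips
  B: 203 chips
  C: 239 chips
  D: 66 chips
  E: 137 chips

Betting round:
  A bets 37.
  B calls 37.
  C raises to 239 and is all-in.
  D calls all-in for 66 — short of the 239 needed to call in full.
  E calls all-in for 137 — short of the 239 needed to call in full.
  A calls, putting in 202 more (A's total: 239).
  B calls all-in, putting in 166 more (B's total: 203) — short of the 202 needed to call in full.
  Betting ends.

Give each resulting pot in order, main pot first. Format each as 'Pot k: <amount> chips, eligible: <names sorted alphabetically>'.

Pot 1: 330 chips, eligible: A, B, C, D, E
Pot 2: 284 chips, eligible: A, B, C, E
Pot 3: 198 chips, eligible: A, B, C
Pot 4: 72 chips, eligible: A, C

Derivation:
Contributions: A=239, B=203, C=239, D=66, E=137
Pot levels (distinct totals of non-folded players): 66, 137, 203, 239
Layer 1-66: 66 each from A, B, C, D, E = 66*5 = 330 chips; eligible A, B, C, D, E
Layer 67-137: 71 each from A, B, C, E = 71*4 = 284 chips; eligible A, B, C, E
Layer 138-203: 66 each from A, B, C = 66*3 = 198 chips; eligible A, B, C
Layer 204-239: 36 each from A, C = 36*2 = 72 chips; eligible A, C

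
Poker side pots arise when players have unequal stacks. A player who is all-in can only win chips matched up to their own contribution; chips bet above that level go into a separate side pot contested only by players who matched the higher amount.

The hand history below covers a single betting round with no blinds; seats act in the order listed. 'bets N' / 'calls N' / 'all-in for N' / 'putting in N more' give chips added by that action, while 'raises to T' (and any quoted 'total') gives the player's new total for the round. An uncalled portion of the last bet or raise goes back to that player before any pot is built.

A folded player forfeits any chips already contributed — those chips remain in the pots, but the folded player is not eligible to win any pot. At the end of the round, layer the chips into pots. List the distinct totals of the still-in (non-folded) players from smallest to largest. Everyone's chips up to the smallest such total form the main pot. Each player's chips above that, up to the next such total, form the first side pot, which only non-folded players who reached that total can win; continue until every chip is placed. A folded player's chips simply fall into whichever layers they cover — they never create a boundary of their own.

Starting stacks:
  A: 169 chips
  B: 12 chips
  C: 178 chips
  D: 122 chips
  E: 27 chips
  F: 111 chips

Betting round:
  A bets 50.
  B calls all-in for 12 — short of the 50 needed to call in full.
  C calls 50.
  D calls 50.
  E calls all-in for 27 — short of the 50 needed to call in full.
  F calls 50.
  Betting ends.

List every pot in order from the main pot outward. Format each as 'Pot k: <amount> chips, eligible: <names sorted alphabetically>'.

Contributions: A=50, B=12, C=50, D=50, E=27, F=50
Pot levels (distinct totals of non-folded players): 12, 27, 50
Layer 1-12: 12 each from A, B, C, D, E, F = 12*6 = 72 chips; eligible A, B, C, D, E, F
Layer 13-27: 15 each from A, C, D, E, F = 15*5 = 75 chips; eligible A, C, D, E, F
Layer 28-50: 23 each from A, C, D, F = 23*4 = 92 chips; eligible A, C, D, F

Pot 1: 72 chips, eligible: A, B, C, D, E, F
Pot 2: 75 chips, eligible: A, C, D, E, F
Pot 3: 92 chips, eligible: A, C, D, F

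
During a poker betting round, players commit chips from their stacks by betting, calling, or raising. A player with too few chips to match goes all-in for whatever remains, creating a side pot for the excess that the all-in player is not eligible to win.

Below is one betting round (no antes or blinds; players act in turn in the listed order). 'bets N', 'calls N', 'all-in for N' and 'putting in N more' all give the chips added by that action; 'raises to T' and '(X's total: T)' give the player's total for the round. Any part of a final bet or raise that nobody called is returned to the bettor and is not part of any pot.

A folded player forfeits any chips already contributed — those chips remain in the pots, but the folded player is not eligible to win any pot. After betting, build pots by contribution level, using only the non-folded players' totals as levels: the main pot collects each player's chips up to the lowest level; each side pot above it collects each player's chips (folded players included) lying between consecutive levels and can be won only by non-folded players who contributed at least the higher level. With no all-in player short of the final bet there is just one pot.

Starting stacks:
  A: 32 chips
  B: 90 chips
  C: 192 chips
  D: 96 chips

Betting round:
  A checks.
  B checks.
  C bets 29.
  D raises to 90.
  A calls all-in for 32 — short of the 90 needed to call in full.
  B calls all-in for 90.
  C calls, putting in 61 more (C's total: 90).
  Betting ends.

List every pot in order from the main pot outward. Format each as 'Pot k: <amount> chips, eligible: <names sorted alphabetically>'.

Contributions: A=32, B=90, C=90, D=90
Pot levels (distinct totals of non-folded players): 32, 90
Layer 1-32: 32 each from A, B, C, D = 32*4 = 128 chips; eligible A, B, C, D
Layer 33-90: 58 each from B, C, D = 58*3 = 174 chips; eligible B, C, D

Pot 1: 128 chips, eligible: A, B, C, D
Pot 2: 174 chips, eligible: B, C, D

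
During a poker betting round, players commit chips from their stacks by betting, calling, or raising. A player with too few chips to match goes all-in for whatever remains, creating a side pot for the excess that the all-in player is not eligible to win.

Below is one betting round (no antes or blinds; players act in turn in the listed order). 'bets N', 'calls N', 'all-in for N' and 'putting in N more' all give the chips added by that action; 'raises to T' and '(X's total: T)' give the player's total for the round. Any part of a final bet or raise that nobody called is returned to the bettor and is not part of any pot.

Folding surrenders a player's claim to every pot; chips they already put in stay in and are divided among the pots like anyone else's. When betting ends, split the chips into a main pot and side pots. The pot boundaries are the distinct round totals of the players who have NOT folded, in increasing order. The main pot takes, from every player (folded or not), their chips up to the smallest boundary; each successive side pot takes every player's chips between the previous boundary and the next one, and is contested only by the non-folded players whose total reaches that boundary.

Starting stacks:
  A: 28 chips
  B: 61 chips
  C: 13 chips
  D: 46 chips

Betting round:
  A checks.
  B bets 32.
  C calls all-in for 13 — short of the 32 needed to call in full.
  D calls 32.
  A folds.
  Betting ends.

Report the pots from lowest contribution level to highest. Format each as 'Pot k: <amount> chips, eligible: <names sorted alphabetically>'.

Pot 1: 39 chips, eligible: B, C, D
Pot 2: 38 chips, eligible: B, D

Derivation:
Contributions: B=32, C=13, D=32
Folded: A
Pot levels (distinct totals of non-folded players): 13, 32
Layer 1-13: 13 each from B, C, D = 13*3 = 39 chips; eligible B, C, D
Layer 14-32: 19 each from B, D = 19*2 = 38 chips; eligible B, D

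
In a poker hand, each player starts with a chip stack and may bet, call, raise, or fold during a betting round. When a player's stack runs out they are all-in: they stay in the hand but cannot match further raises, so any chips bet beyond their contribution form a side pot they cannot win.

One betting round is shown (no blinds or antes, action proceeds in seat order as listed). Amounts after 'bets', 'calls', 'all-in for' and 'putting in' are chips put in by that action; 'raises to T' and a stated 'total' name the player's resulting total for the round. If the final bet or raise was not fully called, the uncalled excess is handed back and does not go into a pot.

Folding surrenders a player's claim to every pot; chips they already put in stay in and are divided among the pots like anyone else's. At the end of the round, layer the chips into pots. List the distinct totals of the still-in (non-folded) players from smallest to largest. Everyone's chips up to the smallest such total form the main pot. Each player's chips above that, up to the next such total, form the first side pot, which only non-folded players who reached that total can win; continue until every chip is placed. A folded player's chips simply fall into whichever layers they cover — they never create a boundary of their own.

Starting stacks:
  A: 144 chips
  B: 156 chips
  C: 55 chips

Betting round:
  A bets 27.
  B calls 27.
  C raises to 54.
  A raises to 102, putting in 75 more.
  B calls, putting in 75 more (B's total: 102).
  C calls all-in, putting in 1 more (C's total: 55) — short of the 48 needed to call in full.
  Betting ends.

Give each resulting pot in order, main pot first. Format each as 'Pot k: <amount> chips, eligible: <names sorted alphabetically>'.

Pot 1: 165 chips, eligible: A, B, C
Pot 2: 94 chips, eligible: A, B

Derivation:
Contributions: A=102, B=102, C=55
Pot levels (distinct totals of non-folded players): 55, 102
Layer 1-55: 55 each from A, B, C = 55*3 = 165 chips; eligible A, B, C
Layer 56-102: 47 each from A, B = 47*2 = 94 chips; eligible A, B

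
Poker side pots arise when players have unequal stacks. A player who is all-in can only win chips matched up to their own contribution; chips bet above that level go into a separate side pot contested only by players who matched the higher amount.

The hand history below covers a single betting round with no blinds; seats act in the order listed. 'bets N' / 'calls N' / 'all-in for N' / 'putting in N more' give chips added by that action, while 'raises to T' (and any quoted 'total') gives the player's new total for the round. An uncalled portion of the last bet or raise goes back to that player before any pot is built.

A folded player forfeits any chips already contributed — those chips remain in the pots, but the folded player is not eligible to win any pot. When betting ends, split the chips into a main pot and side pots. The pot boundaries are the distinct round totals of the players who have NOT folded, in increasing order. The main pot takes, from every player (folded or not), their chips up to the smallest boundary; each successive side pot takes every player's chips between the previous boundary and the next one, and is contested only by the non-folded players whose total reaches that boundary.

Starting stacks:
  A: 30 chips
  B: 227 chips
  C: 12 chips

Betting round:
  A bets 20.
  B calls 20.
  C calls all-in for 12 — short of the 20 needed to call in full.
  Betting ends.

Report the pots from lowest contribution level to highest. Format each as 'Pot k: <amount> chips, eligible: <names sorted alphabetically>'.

Contributions: A=20, B=20, C=12
Pot levels (distinct totals of non-folded players): 12, 20
Layer 1-12: 12 each from A, B, C = 12*3 = 36 chips; eligible A, B, C
Layer 13-20: 8 each from A, B = 8*2 = 16 chips; eligible A, B

Pot 1: 36 chips, eligible: A, B, C
Pot 2: 16 chips, eligible: A, B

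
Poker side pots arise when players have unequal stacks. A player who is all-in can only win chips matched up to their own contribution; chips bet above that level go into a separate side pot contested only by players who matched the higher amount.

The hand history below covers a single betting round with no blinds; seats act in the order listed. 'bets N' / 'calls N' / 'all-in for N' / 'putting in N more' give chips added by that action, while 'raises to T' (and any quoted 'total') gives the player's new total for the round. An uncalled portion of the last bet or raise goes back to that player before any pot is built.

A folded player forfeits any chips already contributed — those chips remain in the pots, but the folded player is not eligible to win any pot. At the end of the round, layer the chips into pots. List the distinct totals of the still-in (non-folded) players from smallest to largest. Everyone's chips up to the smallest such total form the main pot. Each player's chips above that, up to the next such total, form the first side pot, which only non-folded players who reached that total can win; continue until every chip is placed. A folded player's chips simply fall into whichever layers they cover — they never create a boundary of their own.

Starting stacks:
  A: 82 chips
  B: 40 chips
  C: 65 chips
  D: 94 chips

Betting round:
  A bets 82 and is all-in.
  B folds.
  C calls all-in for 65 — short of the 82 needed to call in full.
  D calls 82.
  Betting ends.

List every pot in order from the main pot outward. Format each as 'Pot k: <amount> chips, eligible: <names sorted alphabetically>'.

Contributions: A=82, C=65, D=82
Folded: B
Pot levels (distinct totals of non-folded players): 65, 82
Layer 1-65: 65 each from A, C, D = 65*3 = 195 chips; eligible A, C, D
Layer 66-82: 17 each from A, D = 17*2 = 34 chips; eligible A, D

Pot 1: 195 chips, eligible: A, C, D
Pot 2: 34 chips, eligible: A, D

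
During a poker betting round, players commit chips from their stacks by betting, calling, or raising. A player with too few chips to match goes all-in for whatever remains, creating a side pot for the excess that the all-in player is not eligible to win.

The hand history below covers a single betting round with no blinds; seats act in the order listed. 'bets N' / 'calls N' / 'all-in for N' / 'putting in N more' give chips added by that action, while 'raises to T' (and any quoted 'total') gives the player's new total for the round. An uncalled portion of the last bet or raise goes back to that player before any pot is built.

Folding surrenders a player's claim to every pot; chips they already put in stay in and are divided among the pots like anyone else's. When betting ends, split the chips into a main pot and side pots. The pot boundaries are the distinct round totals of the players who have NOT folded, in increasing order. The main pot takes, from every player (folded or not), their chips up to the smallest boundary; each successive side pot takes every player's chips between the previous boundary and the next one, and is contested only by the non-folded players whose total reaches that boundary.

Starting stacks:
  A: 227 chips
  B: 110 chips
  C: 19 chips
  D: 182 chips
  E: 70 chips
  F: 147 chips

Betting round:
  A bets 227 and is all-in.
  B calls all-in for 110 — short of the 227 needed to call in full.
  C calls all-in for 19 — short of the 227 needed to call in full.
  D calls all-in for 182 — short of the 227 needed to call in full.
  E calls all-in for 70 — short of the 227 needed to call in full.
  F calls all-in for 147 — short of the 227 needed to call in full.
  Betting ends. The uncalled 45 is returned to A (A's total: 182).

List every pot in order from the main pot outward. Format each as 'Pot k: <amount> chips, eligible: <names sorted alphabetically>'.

Pot 1: 114 chips, eligible: A, B, C, D, E, F
Pot 2: 255 chips, eligible: A, B, D, E, F
Pot 3: 160 chips, eligible: A, B, D, F
Pot 4: 111 chips, eligible: A, D, F
Pot 5: 70 chips, eligible: A, D

Derivation:
Contributions (after 45 returned to A): A=182, B=110, C=19, D=182, E=70, F=147
Pot levels (distinct totals of non-folded players): 19, 70, 110, 147, 182
Layer 1-19: 19 each from A, B, C, D, E, F = 19*6 = 114 chips; eligible A, B, C, D, E, F
Layer 20-70: 51 each from A, B, D, E, F = 51*5 = 255 chips; eligible A, B, D, E, F
Layer 71-110: 40 each from A, B, D, F = 40*4 = 160 chips; eligible A, B, D, F
Layer 111-147: 37 each from A, D, F = 37*3 = 111 chips; eligible A, D, F
Layer 148-182: 35 each from A, D = 35*2 = 70 chips; eligible A, D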